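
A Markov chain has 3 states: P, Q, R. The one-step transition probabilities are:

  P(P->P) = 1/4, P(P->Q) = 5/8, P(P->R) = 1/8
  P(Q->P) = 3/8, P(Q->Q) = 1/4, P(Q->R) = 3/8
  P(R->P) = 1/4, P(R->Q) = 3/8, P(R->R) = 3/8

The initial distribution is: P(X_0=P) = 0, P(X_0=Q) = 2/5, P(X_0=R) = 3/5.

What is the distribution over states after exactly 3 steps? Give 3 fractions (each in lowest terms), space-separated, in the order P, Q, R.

Answer: 771/2560 203/512 387/1280

Derivation:
Propagating the distribution step by step (d_{t+1} = d_t * P):
d_0 = (P=0, Q=2/5, R=3/5)
  d_1[P] = 0*1/4 + 2/5*3/8 + 3/5*1/4 = 3/10
  d_1[Q] = 0*5/8 + 2/5*1/4 + 3/5*3/8 = 13/40
  d_1[R] = 0*1/8 + 2/5*3/8 + 3/5*3/8 = 3/8
d_1 = (P=3/10, Q=13/40, R=3/8)
  d_2[P] = 3/10*1/4 + 13/40*3/8 + 3/8*1/4 = 93/320
  d_2[Q] = 3/10*5/8 + 13/40*1/4 + 3/8*3/8 = 131/320
  d_2[R] = 3/10*1/8 + 13/40*3/8 + 3/8*3/8 = 3/10
d_2 = (P=93/320, Q=131/320, R=3/10)
  d_3[P] = 93/320*1/4 + 131/320*3/8 + 3/10*1/4 = 771/2560
  d_3[Q] = 93/320*5/8 + 131/320*1/4 + 3/10*3/8 = 203/512
  d_3[R] = 93/320*1/8 + 131/320*3/8 + 3/10*3/8 = 387/1280
d_3 = (P=771/2560, Q=203/512, R=387/1280)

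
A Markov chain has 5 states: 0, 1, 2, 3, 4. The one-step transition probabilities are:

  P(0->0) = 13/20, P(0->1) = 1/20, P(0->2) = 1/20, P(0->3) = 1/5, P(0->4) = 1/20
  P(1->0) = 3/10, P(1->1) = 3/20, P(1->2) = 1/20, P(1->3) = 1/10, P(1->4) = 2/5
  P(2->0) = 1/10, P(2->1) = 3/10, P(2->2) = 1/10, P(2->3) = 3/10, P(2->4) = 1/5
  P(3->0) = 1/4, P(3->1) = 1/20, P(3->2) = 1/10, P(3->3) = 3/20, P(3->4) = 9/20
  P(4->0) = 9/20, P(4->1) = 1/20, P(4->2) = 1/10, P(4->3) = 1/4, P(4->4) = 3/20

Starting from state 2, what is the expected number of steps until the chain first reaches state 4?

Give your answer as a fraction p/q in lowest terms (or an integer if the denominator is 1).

Let h_i = expected steps to first reach 4 from state i.
Boundary: h_4 = 0.
First-step equations for the other states:
  h_0 = 1 + 13/20*h_0 + 1/20*h_1 + 1/20*h_2 + 1/5*h_3 + 1/20*h_4
  h_1 = 1 + 3/10*h_0 + 3/20*h_1 + 1/20*h_2 + 1/10*h_3 + 2/5*h_4
  h_2 = 1 + 1/10*h_0 + 3/10*h_1 + 1/10*h_2 + 3/10*h_3 + 1/5*h_4
  h_3 = 1 + 1/4*h_0 + 1/20*h_1 + 1/10*h_2 + 3/20*h_3 + 9/20*h_4

Substituting h_4 = 0 and rearranging gives the linear system (I - Q) h = 1:
  [7/20, -1/20, -1/20, -1/5] . (h_0, h_1, h_2, h_3) = 1
  [-3/10, 17/20, -1/20, -1/10] . (h_0, h_1, h_2, h_3) = 1
  [-1/10, -3/10, 9/10, -3/10] . (h_0, h_1, h_2, h_3) = 1
  [-1/4, -1/20, -1/10, 17/20] . (h_0, h_1, h_2, h_3) = 1

Solving yields:
  h_0 = 71560/11501
  h_1 = 46870/11501
  h_2 = 50790/11501
  h_3 = 43310/11501

Starting state is 2, so the expected hitting time is h_2 = 50790/11501.

Answer: 50790/11501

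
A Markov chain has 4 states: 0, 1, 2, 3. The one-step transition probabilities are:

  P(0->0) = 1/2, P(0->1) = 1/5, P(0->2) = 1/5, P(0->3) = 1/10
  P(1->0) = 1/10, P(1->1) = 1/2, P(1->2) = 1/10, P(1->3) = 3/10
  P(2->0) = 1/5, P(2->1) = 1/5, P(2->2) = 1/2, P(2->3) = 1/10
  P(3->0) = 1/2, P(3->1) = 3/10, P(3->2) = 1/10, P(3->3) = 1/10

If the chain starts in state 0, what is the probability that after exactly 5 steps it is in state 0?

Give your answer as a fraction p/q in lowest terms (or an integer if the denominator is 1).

Answer: 31139/100000

Derivation:
Computing P^5 by repeated multiplication:
P^1 =
  0: [1/2, 1/5, 1/5, 1/10]
  1: [1/10, 1/2, 1/10, 3/10]
  2: [1/5, 1/5, 1/2, 1/10]
  3: [1/2, 3/10, 1/10, 1/10]
P^2 =
  0: [9/25, 27/100, 23/100, 7/50]
  1: [27/100, 19/50, 3/20, 1/5]
  2: [27/100, 27/100, 8/25, 7/50]
  3: [7/20, 3/10, 19/100, 4/25]
P^3 =
  0: [323/1000, 59/200, 57/250, 77/500]
  1: [303/1000, 167/500, 187/1000, 22/125]
  2: [37/125, 59/200, 51/200, 77/500]
  3: [323/1000, 153/500, 211/1000, 4/25]
P^4 =
  0: [196/625, 3039/10000, 447/2000, 159/1000]
  1: [3103/10000, 1589/5000, 2051/10000, 417/2500]
  2: [611/2000, 3039/10000, 579/2500, 159/1000]
  3: [3143/10000, 1539/5000, 2167/10000, 403/2500]
P^5 =
  0: [31139/100000, 30707/100000, 5519/25000, 8039/50000]
  1: [6227/20000, 15601/50000, 21307/100000, 4089/25000]
  2: [1931/6250, 30707/100000, 22319/100000, 8039/50000]
  3: [31187/100000, 15423/50000, 21811/100000, 4039/25000]

(P^5)[0 -> 0] = 31139/100000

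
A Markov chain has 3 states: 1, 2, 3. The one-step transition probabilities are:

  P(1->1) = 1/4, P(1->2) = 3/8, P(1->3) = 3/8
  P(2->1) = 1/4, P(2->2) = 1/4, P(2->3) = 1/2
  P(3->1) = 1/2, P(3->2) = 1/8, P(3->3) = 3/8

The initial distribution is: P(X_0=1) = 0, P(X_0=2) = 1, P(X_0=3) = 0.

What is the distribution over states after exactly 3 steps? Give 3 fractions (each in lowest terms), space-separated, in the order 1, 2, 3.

Propagating the distribution step by step (d_{t+1} = d_t * P):
d_0 = (1=0, 2=1, 3=0)
  d_1[1] = 0*1/4 + 1*1/4 + 0*1/2 = 1/4
  d_1[2] = 0*3/8 + 1*1/4 + 0*1/8 = 1/4
  d_1[3] = 0*3/8 + 1*1/2 + 0*3/8 = 1/2
d_1 = (1=1/4, 2=1/4, 3=1/2)
  d_2[1] = 1/4*1/4 + 1/4*1/4 + 1/2*1/2 = 3/8
  d_2[2] = 1/4*3/8 + 1/4*1/4 + 1/2*1/8 = 7/32
  d_2[3] = 1/4*3/8 + 1/4*1/2 + 1/2*3/8 = 13/32
d_2 = (1=3/8, 2=7/32, 3=13/32)
  d_3[1] = 3/8*1/4 + 7/32*1/4 + 13/32*1/2 = 45/128
  d_3[2] = 3/8*3/8 + 7/32*1/4 + 13/32*1/8 = 63/256
  d_3[3] = 3/8*3/8 + 7/32*1/2 + 13/32*3/8 = 103/256
d_3 = (1=45/128, 2=63/256, 3=103/256)

Answer: 45/128 63/256 103/256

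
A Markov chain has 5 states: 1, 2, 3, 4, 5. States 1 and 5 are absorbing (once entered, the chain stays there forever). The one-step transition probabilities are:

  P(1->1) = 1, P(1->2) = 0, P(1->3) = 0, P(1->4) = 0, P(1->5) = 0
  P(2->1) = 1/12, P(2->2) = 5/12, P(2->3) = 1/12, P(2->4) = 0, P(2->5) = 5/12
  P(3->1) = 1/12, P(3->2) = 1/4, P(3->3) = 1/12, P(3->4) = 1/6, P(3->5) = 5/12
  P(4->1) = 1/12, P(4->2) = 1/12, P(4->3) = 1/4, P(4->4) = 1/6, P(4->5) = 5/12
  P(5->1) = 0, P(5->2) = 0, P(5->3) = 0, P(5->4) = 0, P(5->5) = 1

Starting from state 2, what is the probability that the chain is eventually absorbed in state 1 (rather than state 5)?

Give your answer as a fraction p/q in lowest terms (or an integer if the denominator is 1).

Let a_i = P(absorbed in 1 | start in state i).
Boundary conditions: a_1 = 1, a_5 = 0.
For each transient state i, a_i = sum_j P(i->j) * a_j:
  a_2 = 1/12*a_1 + 5/12*a_2 + 1/12*a_3 + 0*a_4 + 5/12*a_5
  a_3 = 1/12*a_1 + 1/4*a_2 + 1/12*a_3 + 1/6*a_4 + 5/12*a_5
  a_4 = 1/12*a_1 + 1/12*a_2 + 1/4*a_3 + 1/6*a_4 + 5/12*a_5

Substituting a_1 = 1 and a_5 = 0, rearrange to (I - Q) a = r where r[i] = P(i -> 1):
  [7/12, -1/12, 0] . (a_2, a_3, a_4) = 1/12
  [-1/4, 11/12, -1/6] . (a_2, a_3, a_4) = 1/12
  [-1/12, -1/4, 5/6] . (a_2, a_3, a_4) = 1/12

Solving yields:
  a_2 = 1/6
  a_3 = 1/6
  a_4 = 1/6

Starting state is 2, so the absorption probability is a_2 = 1/6.

Answer: 1/6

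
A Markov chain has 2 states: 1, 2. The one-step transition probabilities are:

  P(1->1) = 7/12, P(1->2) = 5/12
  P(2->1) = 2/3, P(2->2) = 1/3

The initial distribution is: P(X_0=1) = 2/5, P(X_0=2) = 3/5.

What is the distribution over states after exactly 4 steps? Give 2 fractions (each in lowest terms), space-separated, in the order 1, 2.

Answer: 31901/51840 19939/51840

Derivation:
Propagating the distribution step by step (d_{t+1} = d_t * P):
d_0 = (1=2/5, 2=3/5)
  d_1[1] = 2/5*7/12 + 3/5*2/3 = 19/30
  d_1[2] = 2/5*5/12 + 3/5*1/3 = 11/30
d_1 = (1=19/30, 2=11/30)
  d_2[1] = 19/30*7/12 + 11/30*2/3 = 221/360
  d_2[2] = 19/30*5/12 + 11/30*1/3 = 139/360
d_2 = (1=221/360, 2=139/360)
  d_3[1] = 221/360*7/12 + 139/360*2/3 = 2659/4320
  d_3[2] = 221/360*5/12 + 139/360*1/3 = 1661/4320
d_3 = (1=2659/4320, 2=1661/4320)
  d_4[1] = 2659/4320*7/12 + 1661/4320*2/3 = 31901/51840
  d_4[2] = 2659/4320*5/12 + 1661/4320*1/3 = 19939/51840
d_4 = (1=31901/51840, 2=19939/51840)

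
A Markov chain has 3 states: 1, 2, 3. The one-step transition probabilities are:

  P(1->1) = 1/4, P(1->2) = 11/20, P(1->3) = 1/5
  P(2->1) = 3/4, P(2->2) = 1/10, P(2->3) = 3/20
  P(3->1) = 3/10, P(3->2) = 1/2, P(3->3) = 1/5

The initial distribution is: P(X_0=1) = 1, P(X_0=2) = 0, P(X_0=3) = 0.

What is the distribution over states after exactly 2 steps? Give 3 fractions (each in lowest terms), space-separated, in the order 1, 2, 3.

Answer: 107/200 117/400 69/400

Derivation:
Propagating the distribution step by step (d_{t+1} = d_t * P):
d_0 = (1=1, 2=0, 3=0)
  d_1[1] = 1*1/4 + 0*3/4 + 0*3/10 = 1/4
  d_1[2] = 1*11/20 + 0*1/10 + 0*1/2 = 11/20
  d_1[3] = 1*1/5 + 0*3/20 + 0*1/5 = 1/5
d_1 = (1=1/4, 2=11/20, 3=1/5)
  d_2[1] = 1/4*1/4 + 11/20*3/4 + 1/5*3/10 = 107/200
  d_2[2] = 1/4*11/20 + 11/20*1/10 + 1/5*1/2 = 117/400
  d_2[3] = 1/4*1/5 + 11/20*3/20 + 1/5*1/5 = 69/400
d_2 = (1=107/200, 2=117/400, 3=69/400)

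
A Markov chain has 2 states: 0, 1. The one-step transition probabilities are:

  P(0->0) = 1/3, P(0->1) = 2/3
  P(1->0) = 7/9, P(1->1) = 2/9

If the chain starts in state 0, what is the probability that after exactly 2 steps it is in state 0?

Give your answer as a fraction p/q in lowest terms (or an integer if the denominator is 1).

Answer: 17/27

Derivation:
Computing P^2 by repeated multiplication:
P^1 =
  0: [1/3, 2/3]
  1: [7/9, 2/9]
P^2 =
  0: [17/27, 10/27]
  1: [35/81, 46/81]

(P^2)[0 -> 0] = 17/27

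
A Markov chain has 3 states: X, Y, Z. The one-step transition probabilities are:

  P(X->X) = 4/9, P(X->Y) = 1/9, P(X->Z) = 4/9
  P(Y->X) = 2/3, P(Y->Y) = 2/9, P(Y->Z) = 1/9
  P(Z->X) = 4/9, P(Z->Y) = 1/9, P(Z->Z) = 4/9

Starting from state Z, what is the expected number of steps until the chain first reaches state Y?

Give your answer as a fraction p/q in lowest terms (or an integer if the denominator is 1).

Let h_i = expected steps to first reach Y from state i.
Boundary: h_Y = 0.
First-step equations for the other states:
  h_X = 1 + 4/9*h_X + 1/9*h_Y + 4/9*h_Z
  h_Z = 1 + 4/9*h_X + 1/9*h_Y + 4/9*h_Z

Substituting h_Y = 0 and rearranging gives the linear system (I - Q) h = 1:
  [5/9, -4/9] . (h_X, h_Z) = 1
  [-4/9, 5/9] . (h_X, h_Z) = 1

Solving yields:
  h_X = 9
  h_Z = 9

Starting state is Z, so the expected hitting time is h_Z = 9.

Answer: 9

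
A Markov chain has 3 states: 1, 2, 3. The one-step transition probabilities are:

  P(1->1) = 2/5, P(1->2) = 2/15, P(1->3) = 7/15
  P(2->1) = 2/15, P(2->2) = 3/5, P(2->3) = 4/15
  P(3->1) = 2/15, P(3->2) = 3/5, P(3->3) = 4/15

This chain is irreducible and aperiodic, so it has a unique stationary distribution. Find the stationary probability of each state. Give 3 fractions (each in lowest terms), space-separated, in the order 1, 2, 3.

The stationary distribution satisfies pi = pi * P, i.e.:
  pi_1 = 2/5*pi_1 + 2/15*pi_2 + 2/15*pi_3
  pi_2 = 2/15*pi_1 + 3/5*pi_2 + 3/5*pi_3
  pi_3 = 7/15*pi_1 + 4/15*pi_2 + 4/15*pi_3
with normalization: pi_1 + pi_2 + pi_3 = 1.

Using the first 2 balance equations plus normalization, the linear system A*pi = b is:
  [-3/5, 2/15, 2/15] . pi = 0
  [2/15, -2/5, 3/5] . pi = 0
  [1, 1, 1] . pi = 1

Solving yields:
  pi_1 = 2/11
  pi_2 = 17/33
  pi_3 = 10/33

Verification (pi * P):
  2/11*2/5 + 17/33*2/15 + 10/33*2/15 = 2/11 = pi_1  (ok)
  2/11*2/15 + 17/33*3/5 + 10/33*3/5 = 17/33 = pi_2  (ok)
  2/11*7/15 + 17/33*4/15 + 10/33*4/15 = 10/33 = pi_3  (ok)

Answer: 2/11 17/33 10/33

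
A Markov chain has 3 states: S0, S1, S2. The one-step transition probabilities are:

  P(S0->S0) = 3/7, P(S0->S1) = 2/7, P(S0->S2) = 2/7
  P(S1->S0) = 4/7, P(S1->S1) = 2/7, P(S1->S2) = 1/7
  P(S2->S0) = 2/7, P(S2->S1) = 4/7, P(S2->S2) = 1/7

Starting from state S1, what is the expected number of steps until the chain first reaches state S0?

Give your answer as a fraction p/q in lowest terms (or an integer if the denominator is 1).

Answer: 49/26

Derivation:
Let h_i = expected steps to first reach S0 from state i.
Boundary: h_S0 = 0.
First-step equations for the other states:
  h_S1 = 1 + 4/7*h_S0 + 2/7*h_S1 + 1/7*h_S2
  h_S2 = 1 + 2/7*h_S0 + 4/7*h_S1 + 1/7*h_S2

Substituting h_S0 = 0 and rearranging gives the linear system (I - Q) h = 1:
  [5/7, -1/7] . (h_S1, h_S2) = 1
  [-4/7, 6/7] . (h_S1, h_S2) = 1

Solving yields:
  h_S1 = 49/26
  h_S2 = 63/26

Starting state is S1, so the expected hitting time is h_S1 = 49/26.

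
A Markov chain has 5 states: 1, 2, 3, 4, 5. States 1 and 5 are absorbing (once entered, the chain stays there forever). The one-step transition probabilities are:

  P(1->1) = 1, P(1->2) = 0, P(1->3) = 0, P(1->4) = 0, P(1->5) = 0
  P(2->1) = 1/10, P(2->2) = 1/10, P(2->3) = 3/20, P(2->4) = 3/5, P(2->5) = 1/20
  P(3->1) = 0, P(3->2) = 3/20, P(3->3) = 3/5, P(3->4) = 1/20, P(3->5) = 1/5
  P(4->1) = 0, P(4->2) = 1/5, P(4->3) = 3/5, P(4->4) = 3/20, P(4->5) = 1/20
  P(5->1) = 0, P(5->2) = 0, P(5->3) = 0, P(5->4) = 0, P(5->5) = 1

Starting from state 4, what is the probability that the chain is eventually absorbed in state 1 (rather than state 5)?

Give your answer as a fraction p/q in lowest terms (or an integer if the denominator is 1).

Let a_i = P(absorbed in 1 | start in state i).
Boundary conditions: a_1 = 1, a_5 = 0.
For each transient state i, a_i = sum_j P(i->j) * a_j:
  a_2 = 1/10*a_1 + 1/10*a_2 + 3/20*a_3 + 3/5*a_4 + 1/20*a_5
  a_3 = 0*a_1 + 3/20*a_2 + 3/5*a_3 + 1/20*a_4 + 1/5*a_5
  a_4 = 0*a_1 + 1/5*a_2 + 3/5*a_3 + 3/20*a_4 + 1/20*a_5

Substituting a_1 = 1 and a_5 = 0, rearrange to (I - Q) a = r where r[i] = P(i -> 1):
  [9/10, -3/20, -3/5] . (a_2, a_3, a_4) = 1/10
  [-3/20, 2/5, -1/20] . (a_2, a_3, a_4) = 0
  [-1/5, -3/5, 17/20] . (a_2, a_3, a_4) = 0

Solving yields:
  a_2 = 248/1251
  a_3 = 110/1251
  a_4 = 136/1251

Starting state is 4, so the absorption probability is a_4 = 136/1251.

Answer: 136/1251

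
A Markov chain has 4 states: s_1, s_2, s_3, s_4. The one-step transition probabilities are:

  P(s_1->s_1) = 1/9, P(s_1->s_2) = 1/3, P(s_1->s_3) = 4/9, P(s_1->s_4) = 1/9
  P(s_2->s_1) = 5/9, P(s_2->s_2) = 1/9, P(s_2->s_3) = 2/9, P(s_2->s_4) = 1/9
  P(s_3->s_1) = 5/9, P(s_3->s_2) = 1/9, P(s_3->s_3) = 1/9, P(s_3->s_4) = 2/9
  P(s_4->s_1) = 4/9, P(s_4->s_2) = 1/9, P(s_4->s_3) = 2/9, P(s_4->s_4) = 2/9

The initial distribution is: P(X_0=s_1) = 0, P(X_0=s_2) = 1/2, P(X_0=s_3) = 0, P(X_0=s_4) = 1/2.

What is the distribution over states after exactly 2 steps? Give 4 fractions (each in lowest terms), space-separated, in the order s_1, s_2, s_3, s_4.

Answer: 17/54 2/9 25/81 25/162

Derivation:
Propagating the distribution step by step (d_{t+1} = d_t * P):
d_0 = (s_1=0, s_2=1/2, s_3=0, s_4=1/2)
  d_1[s_1] = 0*1/9 + 1/2*5/9 + 0*5/9 + 1/2*4/9 = 1/2
  d_1[s_2] = 0*1/3 + 1/2*1/9 + 0*1/9 + 1/2*1/9 = 1/9
  d_1[s_3] = 0*4/9 + 1/2*2/9 + 0*1/9 + 1/2*2/9 = 2/9
  d_1[s_4] = 0*1/9 + 1/2*1/9 + 0*2/9 + 1/2*2/9 = 1/6
d_1 = (s_1=1/2, s_2=1/9, s_3=2/9, s_4=1/6)
  d_2[s_1] = 1/2*1/9 + 1/9*5/9 + 2/9*5/9 + 1/6*4/9 = 17/54
  d_2[s_2] = 1/2*1/3 + 1/9*1/9 + 2/9*1/9 + 1/6*1/9 = 2/9
  d_2[s_3] = 1/2*4/9 + 1/9*2/9 + 2/9*1/9 + 1/6*2/9 = 25/81
  d_2[s_4] = 1/2*1/9 + 1/9*1/9 + 2/9*2/9 + 1/6*2/9 = 25/162
d_2 = (s_1=17/54, s_2=2/9, s_3=25/81, s_4=25/162)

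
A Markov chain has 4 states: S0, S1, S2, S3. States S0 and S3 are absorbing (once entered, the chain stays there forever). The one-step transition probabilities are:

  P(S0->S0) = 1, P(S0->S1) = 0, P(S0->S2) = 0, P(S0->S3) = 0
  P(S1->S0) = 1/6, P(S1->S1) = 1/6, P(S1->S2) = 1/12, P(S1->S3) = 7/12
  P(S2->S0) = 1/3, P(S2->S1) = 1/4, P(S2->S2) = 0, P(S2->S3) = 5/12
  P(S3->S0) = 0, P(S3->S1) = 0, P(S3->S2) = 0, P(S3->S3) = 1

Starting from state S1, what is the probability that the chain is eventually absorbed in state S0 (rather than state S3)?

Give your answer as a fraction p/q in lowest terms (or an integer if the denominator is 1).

Let a_i = P(absorbed in S0 | start in state i).
Boundary conditions: a_S0 = 1, a_S3 = 0.
For each transient state i, a_i = sum_j P(i->j) * a_j:
  a_S1 = 1/6*a_S0 + 1/6*a_S1 + 1/12*a_S2 + 7/12*a_S3
  a_S2 = 1/3*a_S0 + 1/4*a_S1 + 0*a_S2 + 5/12*a_S3

Substituting a_S0 = 1 and a_S3 = 0, rearrange to (I - Q) a = r where r[i] = P(i -> S0):
  [5/6, -1/12] . (a_S1, a_S2) = 1/6
  [-1/4, 1] . (a_S1, a_S2) = 1/3

Solving yields:
  a_S1 = 28/117
  a_S2 = 46/117

Starting state is S1, so the absorption probability is a_S1 = 28/117.

Answer: 28/117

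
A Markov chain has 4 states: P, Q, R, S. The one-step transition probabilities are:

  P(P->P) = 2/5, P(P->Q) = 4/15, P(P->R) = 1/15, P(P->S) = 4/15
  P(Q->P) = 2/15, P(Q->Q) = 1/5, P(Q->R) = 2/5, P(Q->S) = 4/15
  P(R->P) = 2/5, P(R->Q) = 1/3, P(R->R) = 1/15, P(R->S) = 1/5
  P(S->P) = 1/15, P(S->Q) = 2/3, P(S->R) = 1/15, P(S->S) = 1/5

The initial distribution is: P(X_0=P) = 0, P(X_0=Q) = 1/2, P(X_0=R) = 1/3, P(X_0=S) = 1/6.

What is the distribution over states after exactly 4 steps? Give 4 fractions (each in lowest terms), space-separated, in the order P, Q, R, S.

Answer: 13801/60750 106757/303750 247/1350 72413/303750

Derivation:
Propagating the distribution step by step (d_{t+1} = d_t * P):
d_0 = (P=0, Q=1/2, R=1/3, S=1/6)
  d_1[P] = 0*2/5 + 1/2*2/15 + 1/3*2/5 + 1/6*1/15 = 19/90
  d_1[Q] = 0*4/15 + 1/2*1/5 + 1/3*1/3 + 1/6*2/3 = 29/90
  d_1[R] = 0*1/15 + 1/2*2/5 + 1/3*1/15 + 1/6*1/15 = 7/30
  d_1[S] = 0*4/15 + 1/2*4/15 + 1/3*1/5 + 1/6*1/5 = 7/30
d_1 = (P=19/90, Q=29/90, R=7/30, S=7/30)
  d_2[P] = 19/90*2/5 + 29/90*2/15 + 7/30*2/5 + 7/30*1/15 = 319/1350
  d_2[Q] = 19/90*4/15 + 29/90*1/5 + 7/30*1/3 + 7/30*2/3 = 239/675
  d_2[R] = 19/90*1/15 + 29/90*2/5 + 7/30*1/15 + 7/30*1/15 = 47/270
  d_2[S] = 19/90*4/15 + 29/90*4/15 + 7/30*1/5 + 7/30*1/5 = 53/225
d_2 = (P=319/1350, Q=239/675, R=47/270, S=53/225)
  d_3[P] = 319/1350*2/5 + 239/675*2/15 + 47/270*2/5 + 53/225*1/15 = 2299/10125
  d_3[Q] = 319/1350*4/15 + 239/675*1/5 + 47/270*1/3 + 53/225*2/3 = 157/450
  d_3[R] = 319/1350*1/15 + 239/675*2/5 + 47/270*1/15 + 53/225*1/15 = 374/2025
  d_3[S] = 319/1350*4/15 + 239/675*4/15 + 47/270*1/5 + 53/225*1/5 = 4847/20250
d_3 = (P=2299/10125, Q=157/450, R=374/2025, S=4847/20250)
  d_4[P] = 2299/10125*2/5 + 157/450*2/15 + 374/2025*2/5 + 4847/20250*1/15 = 13801/60750
  d_4[Q] = 2299/10125*4/15 + 157/450*1/5 + 374/2025*1/3 + 4847/20250*2/3 = 106757/303750
  d_4[R] = 2299/10125*1/15 + 157/450*2/5 + 374/2025*1/15 + 4847/20250*1/15 = 247/1350
  d_4[S] = 2299/10125*4/15 + 157/450*4/15 + 374/2025*1/5 + 4847/20250*1/5 = 72413/303750
d_4 = (P=13801/60750, Q=106757/303750, R=247/1350, S=72413/303750)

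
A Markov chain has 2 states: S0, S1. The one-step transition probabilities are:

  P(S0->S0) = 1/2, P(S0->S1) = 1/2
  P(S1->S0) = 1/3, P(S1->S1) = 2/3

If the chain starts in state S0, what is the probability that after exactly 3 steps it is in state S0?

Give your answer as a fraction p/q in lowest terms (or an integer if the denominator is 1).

Answer: 29/72

Derivation:
Computing P^3 by repeated multiplication:
P^1 =
  S0: [1/2, 1/2]
  S1: [1/3, 2/3]
P^2 =
  S0: [5/12, 7/12]
  S1: [7/18, 11/18]
P^3 =
  S0: [29/72, 43/72]
  S1: [43/108, 65/108]

(P^3)[S0 -> S0] = 29/72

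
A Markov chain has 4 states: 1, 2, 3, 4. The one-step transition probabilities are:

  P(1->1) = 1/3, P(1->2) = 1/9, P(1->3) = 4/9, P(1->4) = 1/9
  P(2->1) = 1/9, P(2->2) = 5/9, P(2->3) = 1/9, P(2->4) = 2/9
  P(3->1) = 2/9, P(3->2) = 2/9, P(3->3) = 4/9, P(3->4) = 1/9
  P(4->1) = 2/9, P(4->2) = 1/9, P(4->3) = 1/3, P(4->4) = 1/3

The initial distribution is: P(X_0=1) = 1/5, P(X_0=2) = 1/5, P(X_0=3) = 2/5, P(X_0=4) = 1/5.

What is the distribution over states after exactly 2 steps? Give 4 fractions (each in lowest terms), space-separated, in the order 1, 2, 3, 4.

Answer: 89/405 7/27 139/405 8/45

Derivation:
Propagating the distribution step by step (d_{t+1} = d_t * P):
d_0 = (1=1/5, 2=1/5, 3=2/5, 4=1/5)
  d_1[1] = 1/5*1/3 + 1/5*1/9 + 2/5*2/9 + 1/5*2/9 = 2/9
  d_1[2] = 1/5*1/9 + 1/5*5/9 + 2/5*2/9 + 1/5*1/9 = 11/45
  d_1[3] = 1/5*4/9 + 1/5*1/9 + 2/5*4/9 + 1/5*1/3 = 16/45
  d_1[4] = 1/5*1/9 + 1/5*2/9 + 2/5*1/9 + 1/5*1/3 = 8/45
d_1 = (1=2/9, 2=11/45, 3=16/45, 4=8/45)
  d_2[1] = 2/9*1/3 + 11/45*1/9 + 16/45*2/9 + 8/45*2/9 = 89/405
  d_2[2] = 2/9*1/9 + 11/45*5/9 + 16/45*2/9 + 8/45*1/9 = 7/27
  d_2[3] = 2/9*4/9 + 11/45*1/9 + 16/45*4/9 + 8/45*1/3 = 139/405
  d_2[4] = 2/9*1/9 + 11/45*2/9 + 16/45*1/9 + 8/45*1/3 = 8/45
d_2 = (1=89/405, 2=7/27, 3=139/405, 4=8/45)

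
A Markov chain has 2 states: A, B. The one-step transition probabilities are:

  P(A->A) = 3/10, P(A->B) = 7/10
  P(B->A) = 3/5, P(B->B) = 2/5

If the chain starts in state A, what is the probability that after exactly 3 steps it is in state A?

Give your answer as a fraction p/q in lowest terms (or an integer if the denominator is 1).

Answer: 447/1000

Derivation:
Computing P^3 by repeated multiplication:
P^1 =
  A: [3/10, 7/10]
  B: [3/5, 2/5]
P^2 =
  A: [51/100, 49/100]
  B: [21/50, 29/50]
P^3 =
  A: [447/1000, 553/1000]
  B: [237/500, 263/500]

(P^3)[A -> A] = 447/1000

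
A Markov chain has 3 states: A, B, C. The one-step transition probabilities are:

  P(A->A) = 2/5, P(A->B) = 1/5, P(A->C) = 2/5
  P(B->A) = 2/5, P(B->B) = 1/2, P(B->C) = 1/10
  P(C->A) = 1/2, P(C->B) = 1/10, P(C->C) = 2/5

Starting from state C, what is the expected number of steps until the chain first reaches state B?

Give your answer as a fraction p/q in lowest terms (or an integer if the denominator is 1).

Let h_i = expected steps to first reach B from state i.
Boundary: h_B = 0.
First-step equations for the other states:
  h_A = 1 + 2/5*h_A + 1/5*h_B + 2/5*h_C
  h_C = 1 + 1/2*h_A + 1/10*h_B + 2/5*h_C

Substituting h_B = 0 and rearranging gives the linear system (I - Q) h = 1:
  [3/5, -2/5] . (h_A, h_C) = 1
  [-1/2, 3/5] . (h_A, h_C) = 1

Solving yields:
  h_A = 25/4
  h_C = 55/8

Starting state is C, so the expected hitting time is h_C = 55/8.

Answer: 55/8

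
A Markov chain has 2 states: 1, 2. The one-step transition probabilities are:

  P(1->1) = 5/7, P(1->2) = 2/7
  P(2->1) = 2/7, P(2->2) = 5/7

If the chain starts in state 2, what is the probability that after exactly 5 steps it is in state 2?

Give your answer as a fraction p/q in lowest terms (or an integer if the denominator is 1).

Computing P^5 by repeated multiplication:
P^1 =
  1: [5/7, 2/7]
  2: [2/7, 5/7]
P^2 =
  1: [29/49, 20/49]
  2: [20/49, 29/49]
P^3 =
  1: [185/343, 158/343]
  2: [158/343, 185/343]
P^4 =
  1: [1241/2401, 1160/2401]
  2: [1160/2401, 1241/2401]
P^5 =
  1: [8525/16807, 8282/16807]
  2: [8282/16807, 8525/16807]

(P^5)[2 -> 2] = 8525/16807

Answer: 8525/16807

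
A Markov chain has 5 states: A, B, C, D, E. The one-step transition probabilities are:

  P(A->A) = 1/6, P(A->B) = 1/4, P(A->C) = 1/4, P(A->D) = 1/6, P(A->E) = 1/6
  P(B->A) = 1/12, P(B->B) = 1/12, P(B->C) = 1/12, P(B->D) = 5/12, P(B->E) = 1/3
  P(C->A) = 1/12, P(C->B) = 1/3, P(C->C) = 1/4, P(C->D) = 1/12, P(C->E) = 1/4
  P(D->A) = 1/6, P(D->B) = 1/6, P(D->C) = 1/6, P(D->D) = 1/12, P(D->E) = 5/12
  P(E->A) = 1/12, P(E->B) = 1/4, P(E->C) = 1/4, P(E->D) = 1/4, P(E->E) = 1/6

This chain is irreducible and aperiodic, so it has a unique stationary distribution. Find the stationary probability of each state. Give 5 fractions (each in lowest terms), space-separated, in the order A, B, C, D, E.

The stationary distribution satisfies pi = pi * P, i.e.:
  pi_A = 1/6*pi_A + 1/12*pi_B + 1/12*pi_C + 1/6*pi_D + 1/12*pi_E
  pi_B = 1/4*pi_A + 1/12*pi_B + 1/3*pi_C + 1/6*pi_D + 1/4*pi_E
  pi_C = 1/4*pi_A + 1/12*pi_B + 1/4*pi_C + 1/6*pi_D + 1/4*pi_E
  pi_D = 1/6*pi_A + 5/12*pi_B + 1/12*pi_C + 1/12*pi_D + 1/4*pi_E
  pi_E = 1/6*pi_A + 1/3*pi_B + 1/4*pi_C + 5/12*pi_D + 1/6*pi_E
with normalization: pi_A + pi_B + pi_C + pi_D + pi_E = 1.

Using the first 4 balance equations plus normalization, the linear system A*pi = b is:
  [-5/6, 1/12, 1/12, 1/6, 1/12] . pi = 0
  [1/4, -11/12, 1/3, 1/6, 1/4] . pi = 0
  [1/4, 1/12, -3/4, 1/6, 1/4] . pi = 0
  [1/6, 5/12, 1/12, -11/12, 1/4] . pi = 0
  [1, 1, 1, 1, 1] . pi = 1

Solving yields:
  pi_A = 1449/13186
  pi_B = 5629/26372
  pi_C = 1299/6593
  pi_D = 2753/13186
  pi_E = 7143/26372

Verification (pi * P):
  1449/13186*1/6 + 5629/26372*1/12 + 1299/6593*1/12 + 2753/13186*1/6 + 7143/26372*1/12 = 1449/13186 = pi_A  (ok)
  1449/13186*1/4 + 5629/26372*1/12 + 1299/6593*1/3 + 2753/13186*1/6 + 7143/26372*1/4 = 5629/26372 = pi_B  (ok)
  1449/13186*1/4 + 5629/26372*1/12 + 1299/6593*1/4 + 2753/13186*1/6 + 7143/26372*1/4 = 1299/6593 = pi_C  (ok)
  1449/13186*1/6 + 5629/26372*5/12 + 1299/6593*1/12 + 2753/13186*1/12 + 7143/26372*1/4 = 2753/13186 = pi_D  (ok)
  1449/13186*1/6 + 5629/26372*1/3 + 1299/6593*1/4 + 2753/13186*5/12 + 7143/26372*1/6 = 7143/26372 = pi_E  (ok)

Answer: 1449/13186 5629/26372 1299/6593 2753/13186 7143/26372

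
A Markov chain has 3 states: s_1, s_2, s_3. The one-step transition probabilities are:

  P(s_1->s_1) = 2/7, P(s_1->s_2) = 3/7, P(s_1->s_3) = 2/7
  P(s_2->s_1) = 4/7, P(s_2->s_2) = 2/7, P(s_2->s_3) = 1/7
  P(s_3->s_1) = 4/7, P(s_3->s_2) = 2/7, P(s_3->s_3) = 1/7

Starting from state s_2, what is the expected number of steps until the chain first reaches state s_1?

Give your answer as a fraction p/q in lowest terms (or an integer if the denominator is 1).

Let h_i = expected steps to first reach s_1 from state i.
Boundary: h_s_1 = 0.
First-step equations for the other states:
  h_s_2 = 1 + 4/7*h_s_1 + 2/7*h_s_2 + 1/7*h_s_3
  h_s_3 = 1 + 4/7*h_s_1 + 2/7*h_s_2 + 1/7*h_s_3

Substituting h_s_1 = 0 and rearranging gives the linear system (I - Q) h = 1:
  [5/7, -1/7] . (h_s_2, h_s_3) = 1
  [-2/7, 6/7] . (h_s_2, h_s_3) = 1

Solving yields:
  h_s_2 = 7/4
  h_s_3 = 7/4

Starting state is s_2, so the expected hitting time is h_s_2 = 7/4.

Answer: 7/4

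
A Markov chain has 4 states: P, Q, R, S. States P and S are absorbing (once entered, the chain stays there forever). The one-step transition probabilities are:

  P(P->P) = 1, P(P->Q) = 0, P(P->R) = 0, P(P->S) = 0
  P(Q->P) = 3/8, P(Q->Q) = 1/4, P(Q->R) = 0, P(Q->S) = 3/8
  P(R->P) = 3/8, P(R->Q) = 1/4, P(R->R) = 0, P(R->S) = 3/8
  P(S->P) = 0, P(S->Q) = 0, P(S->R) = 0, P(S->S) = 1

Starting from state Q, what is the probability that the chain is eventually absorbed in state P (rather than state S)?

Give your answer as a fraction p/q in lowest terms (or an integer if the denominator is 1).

Answer: 1/2

Derivation:
Let a_i = P(absorbed in P | start in state i).
Boundary conditions: a_P = 1, a_S = 0.
For each transient state i, a_i = sum_j P(i->j) * a_j:
  a_Q = 3/8*a_P + 1/4*a_Q + 0*a_R + 3/8*a_S
  a_R = 3/8*a_P + 1/4*a_Q + 0*a_R + 3/8*a_S

Substituting a_P = 1 and a_S = 0, rearrange to (I - Q) a = r where r[i] = P(i -> P):
  [3/4, 0] . (a_Q, a_R) = 3/8
  [-1/4, 1] . (a_Q, a_R) = 3/8

Solving yields:
  a_Q = 1/2
  a_R = 1/2

Starting state is Q, so the absorption probability is a_Q = 1/2.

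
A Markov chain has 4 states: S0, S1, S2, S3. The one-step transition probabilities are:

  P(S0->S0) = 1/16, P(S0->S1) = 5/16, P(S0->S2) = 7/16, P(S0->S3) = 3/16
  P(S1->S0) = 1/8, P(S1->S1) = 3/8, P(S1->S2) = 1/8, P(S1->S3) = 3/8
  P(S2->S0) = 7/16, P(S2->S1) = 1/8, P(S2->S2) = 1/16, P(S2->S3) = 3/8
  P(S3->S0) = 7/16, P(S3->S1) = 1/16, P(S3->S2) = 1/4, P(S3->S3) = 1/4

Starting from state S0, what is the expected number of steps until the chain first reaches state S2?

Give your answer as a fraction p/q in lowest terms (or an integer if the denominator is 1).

Answer: 316/97

Derivation:
Let h_i = expected steps to first reach S2 from state i.
Boundary: h_S2 = 0.
First-step equations for the other states:
  h_S0 = 1 + 1/16*h_S0 + 5/16*h_S1 + 7/16*h_S2 + 3/16*h_S3
  h_S1 = 1 + 1/8*h_S0 + 3/8*h_S1 + 1/8*h_S2 + 3/8*h_S3
  h_S3 = 1 + 7/16*h_S0 + 1/16*h_S1 + 1/4*h_S2 + 1/4*h_S3

Substituting h_S2 = 0 and rearranging gives the linear system (I - Q) h = 1:
  [15/16, -5/16, -3/16] . (h_S0, h_S1, h_S3) = 1
  [-1/8, 5/8, -3/8] . (h_S0, h_S1, h_S3) = 1
  [-7/16, -1/16, 3/4] . (h_S0, h_S1, h_S3) = 1

Solving yields:
  h_S0 = 316/97
  h_S1 = 428/97
  h_S3 = 1048/291

Starting state is S0, so the expected hitting time is h_S0 = 316/97.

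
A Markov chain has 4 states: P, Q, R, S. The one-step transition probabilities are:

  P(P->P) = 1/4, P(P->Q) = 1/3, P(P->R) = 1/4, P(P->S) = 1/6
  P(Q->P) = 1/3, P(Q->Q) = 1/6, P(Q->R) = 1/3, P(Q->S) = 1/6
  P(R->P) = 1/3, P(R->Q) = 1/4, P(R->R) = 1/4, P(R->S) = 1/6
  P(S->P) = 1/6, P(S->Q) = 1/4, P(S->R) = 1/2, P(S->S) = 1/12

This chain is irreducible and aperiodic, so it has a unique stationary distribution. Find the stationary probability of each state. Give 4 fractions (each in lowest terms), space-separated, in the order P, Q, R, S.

Answer: 48/169 555/2197 680/2197 2/13

Derivation:
The stationary distribution satisfies pi = pi * P, i.e.:
  pi_P = 1/4*pi_P + 1/3*pi_Q + 1/3*pi_R + 1/6*pi_S
  pi_Q = 1/3*pi_P + 1/6*pi_Q + 1/4*pi_R + 1/4*pi_S
  pi_R = 1/4*pi_P + 1/3*pi_Q + 1/4*pi_R + 1/2*pi_S
  pi_S = 1/6*pi_P + 1/6*pi_Q + 1/6*pi_R + 1/12*pi_S
with normalization: pi_P + pi_Q + pi_R + pi_S = 1.

Using the first 3 balance equations plus normalization, the linear system A*pi = b is:
  [-3/4, 1/3, 1/3, 1/6] . pi = 0
  [1/3, -5/6, 1/4, 1/4] . pi = 0
  [1/4, 1/3, -3/4, 1/2] . pi = 0
  [1, 1, 1, 1] . pi = 1

Solving yields:
  pi_P = 48/169
  pi_Q = 555/2197
  pi_R = 680/2197
  pi_S = 2/13

Verification (pi * P):
  48/169*1/4 + 555/2197*1/3 + 680/2197*1/3 + 2/13*1/6 = 48/169 = pi_P  (ok)
  48/169*1/3 + 555/2197*1/6 + 680/2197*1/4 + 2/13*1/4 = 555/2197 = pi_Q  (ok)
  48/169*1/4 + 555/2197*1/3 + 680/2197*1/4 + 2/13*1/2 = 680/2197 = pi_R  (ok)
  48/169*1/6 + 555/2197*1/6 + 680/2197*1/6 + 2/13*1/12 = 2/13 = pi_S  (ok)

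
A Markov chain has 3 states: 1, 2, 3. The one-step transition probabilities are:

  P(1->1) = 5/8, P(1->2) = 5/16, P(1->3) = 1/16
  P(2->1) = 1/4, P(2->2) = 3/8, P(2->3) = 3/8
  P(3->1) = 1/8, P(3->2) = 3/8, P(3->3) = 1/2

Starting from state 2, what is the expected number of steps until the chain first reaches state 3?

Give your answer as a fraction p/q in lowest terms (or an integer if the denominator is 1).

Let h_i = expected steps to first reach 3 from state i.
Boundary: h_3 = 0.
First-step equations for the other states:
  h_1 = 1 + 5/8*h_1 + 5/16*h_2 + 1/16*h_3
  h_2 = 1 + 1/4*h_1 + 3/8*h_2 + 3/8*h_3

Substituting h_3 = 0 and rearranging gives the linear system (I - Q) h = 1:
  [3/8, -5/16] . (h_1, h_2) = 1
  [-1/4, 5/8] . (h_1, h_2) = 1

Solving yields:
  h_1 = 6
  h_2 = 4

Starting state is 2, so the expected hitting time is h_2 = 4.

Answer: 4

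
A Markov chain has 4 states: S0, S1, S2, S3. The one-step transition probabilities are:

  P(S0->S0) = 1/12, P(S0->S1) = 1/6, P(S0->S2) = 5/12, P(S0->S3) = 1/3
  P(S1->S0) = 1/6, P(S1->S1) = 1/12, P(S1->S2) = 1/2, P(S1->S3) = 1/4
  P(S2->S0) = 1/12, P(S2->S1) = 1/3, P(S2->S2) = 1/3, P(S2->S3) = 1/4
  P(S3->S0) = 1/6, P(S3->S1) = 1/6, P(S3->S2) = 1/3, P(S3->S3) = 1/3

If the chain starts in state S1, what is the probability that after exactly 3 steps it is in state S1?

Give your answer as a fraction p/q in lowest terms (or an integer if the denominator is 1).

Computing P^3 by repeated multiplication:
P^1 =
  S0: [1/12, 1/6, 5/12, 1/3]
  S1: [1/6, 1/12, 1/2, 1/4]
  S2: [1/12, 1/3, 1/3, 1/4]
  S3: [1/6, 1/6, 1/3, 1/3]
P^2 =
  S0: [1/8, 2/9, 53/144, 41/144]
  S1: [1/9, 35/144, 13/36, 41/144]
  S2: [19/144, 7/36, 19/48, 5/18]
  S3: [1/8, 5/24, 3/8, 7/24]
P^3 =
  S0: [217/1728, 181/864, 329/864, 491/1728]
  S1: [55/432, 119/576, 331/864, 163/576]
  S2: [53/432, 187/864, 217/576, 491/1728]
  S3: [1/8, 61/288, 109/288, 41/144]

(P^3)[S1 -> S1] = 119/576

Answer: 119/576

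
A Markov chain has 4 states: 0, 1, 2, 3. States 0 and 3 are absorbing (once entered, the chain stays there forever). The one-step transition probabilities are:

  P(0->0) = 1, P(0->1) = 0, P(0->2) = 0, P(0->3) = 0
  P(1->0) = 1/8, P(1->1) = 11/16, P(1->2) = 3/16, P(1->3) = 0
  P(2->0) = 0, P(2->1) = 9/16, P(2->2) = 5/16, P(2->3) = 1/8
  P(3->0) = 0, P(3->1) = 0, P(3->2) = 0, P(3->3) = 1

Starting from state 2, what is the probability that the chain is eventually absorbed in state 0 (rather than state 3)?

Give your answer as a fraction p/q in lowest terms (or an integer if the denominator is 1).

Answer: 9/14

Derivation:
Let a_i = P(absorbed in 0 | start in state i).
Boundary conditions: a_0 = 1, a_3 = 0.
For each transient state i, a_i = sum_j P(i->j) * a_j:
  a_1 = 1/8*a_0 + 11/16*a_1 + 3/16*a_2 + 0*a_3
  a_2 = 0*a_0 + 9/16*a_1 + 5/16*a_2 + 1/8*a_3

Substituting a_0 = 1 and a_3 = 0, rearrange to (I - Q) a = r where r[i] = P(i -> 0):
  [5/16, -3/16] . (a_1, a_2) = 1/8
  [-9/16, 11/16] . (a_1, a_2) = 0

Solving yields:
  a_1 = 11/14
  a_2 = 9/14

Starting state is 2, so the absorption probability is a_2 = 9/14.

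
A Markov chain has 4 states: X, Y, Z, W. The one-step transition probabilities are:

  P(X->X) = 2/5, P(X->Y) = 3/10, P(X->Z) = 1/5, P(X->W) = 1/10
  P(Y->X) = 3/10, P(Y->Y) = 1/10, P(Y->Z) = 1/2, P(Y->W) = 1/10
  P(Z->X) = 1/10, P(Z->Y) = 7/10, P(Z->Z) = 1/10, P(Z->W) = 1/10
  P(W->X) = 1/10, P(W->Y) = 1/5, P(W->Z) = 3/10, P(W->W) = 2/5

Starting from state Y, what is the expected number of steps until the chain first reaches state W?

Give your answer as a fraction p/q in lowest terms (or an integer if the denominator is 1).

Answer: 10

Derivation:
Let h_i = expected steps to first reach W from state i.
Boundary: h_W = 0.
First-step equations for the other states:
  h_X = 1 + 2/5*h_X + 3/10*h_Y + 1/5*h_Z + 1/10*h_W
  h_Y = 1 + 3/10*h_X + 1/10*h_Y + 1/2*h_Z + 1/10*h_W
  h_Z = 1 + 1/10*h_X + 7/10*h_Y + 1/10*h_Z + 1/10*h_W

Substituting h_W = 0 and rearranging gives the linear system (I - Q) h = 1:
  [3/5, -3/10, -1/5] . (h_X, h_Y, h_Z) = 1
  [-3/10, 9/10, -1/2] . (h_X, h_Y, h_Z) = 1
  [-1/10, -7/10, 9/10] . (h_X, h_Y, h_Z) = 1

Solving yields:
  h_X = 10
  h_Y = 10
  h_Z = 10

Starting state is Y, so the expected hitting time is h_Y = 10.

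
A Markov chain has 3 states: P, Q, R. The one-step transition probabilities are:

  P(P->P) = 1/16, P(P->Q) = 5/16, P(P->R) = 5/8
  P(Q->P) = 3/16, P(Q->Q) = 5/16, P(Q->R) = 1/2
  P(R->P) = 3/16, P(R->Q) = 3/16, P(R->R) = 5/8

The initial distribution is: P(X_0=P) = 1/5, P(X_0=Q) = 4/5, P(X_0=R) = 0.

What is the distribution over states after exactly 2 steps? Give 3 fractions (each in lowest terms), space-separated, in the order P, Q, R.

Propagating the distribution step by step (d_{t+1} = d_t * P):
d_0 = (P=1/5, Q=4/5, R=0)
  d_1[P] = 1/5*1/16 + 4/5*3/16 + 0*3/16 = 13/80
  d_1[Q] = 1/5*5/16 + 4/5*5/16 + 0*3/16 = 5/16
  d_1[R] = 1/5*5/8 + 4/5*1/2 + 0*5/8 = 21/40
d_1 = (P=13/80, Q=5/16, R=21/40)
  d_2[P] = 13/80*1/16 + 5/16*3/16 + 21/40*3/16 = 107/640
  d_2[Q] = 13/80*5/16 + 5/16*5/16 + 21/40*3/16 = 79/320
  d_2[R] = 13/80*5/8 + 5/16*1/2 + 21/40*5/8 = 75/128
d_2 = (P=107/640, Q=79/320, R=75/128)

Answer: 107/640 79/320 75/128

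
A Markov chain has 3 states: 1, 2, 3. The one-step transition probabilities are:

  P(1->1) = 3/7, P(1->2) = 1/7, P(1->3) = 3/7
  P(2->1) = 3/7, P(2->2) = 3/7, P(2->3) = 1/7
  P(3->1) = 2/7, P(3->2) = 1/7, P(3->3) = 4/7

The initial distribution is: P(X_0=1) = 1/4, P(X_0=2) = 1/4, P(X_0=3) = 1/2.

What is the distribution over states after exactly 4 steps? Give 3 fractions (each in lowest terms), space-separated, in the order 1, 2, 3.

Answer: 881/2401 481/2401 1039/2401

Derivation:
Propagating the distribution step by step (d_{t+1} = d_t * P):
d_0 = (1=1/4, 2=1/4, 3=1/2)
  d_1[1] = 1/4*3/7 + 1/4*3/7 + 1/2*2/7 = 5/14
  d_1[2] = 1/4*1/7 + 1/4*3/7 + 1/2*1/7 = 3/14
  d_1[3] = 1/4*3/7 + 1/4*1/7 + 1/2*4/7 = 3/7
d_1 = (1=5/14, 2=3/14, 3=3/7)
  d_2[1] = 5/14*3/7 + 3/14*3/7 + 3/7*2/7 = 18/49
  d_2[2] = 5/14*1/7 + 3/14*3/7 + 3/7*1/7 = 10/49
  d_2[3] = 5/14*3/7 + 3/14*1/7 + 3/7*4/7 = 3/7
d_2 = (1=18/49, 2=10/49, 3=3/7)
  d_3[1] = 18/49*3/7 + 10/49*3/7 + 3/7*2/7 = 18/49
  d_3[2] = 18/49*1/7 + 10/49*3/7 + 3/7*1/7 = 69/343
  d_3[3] = 18/49*3/7 + 10/49*1/7 + 3/7*4/7 = 148/343
d_3 = (1=18/49, 2=69/343, 3=148/343)
  d_4[1] = 18/49*3/7 + 69/343*3/7 + 148/343*2/7 = 881/2401
  d_4[2] = 18/49*1/7 + 69/343*3/7 + 148/343*1/7 = 481/2401
  d_4[3] = 18/49*3/7 + 69/343*1/7 + 148/343*4/7 = 1039/2401
d_4 = (1=881/2401, 2=481/2401, 3=1039/2401)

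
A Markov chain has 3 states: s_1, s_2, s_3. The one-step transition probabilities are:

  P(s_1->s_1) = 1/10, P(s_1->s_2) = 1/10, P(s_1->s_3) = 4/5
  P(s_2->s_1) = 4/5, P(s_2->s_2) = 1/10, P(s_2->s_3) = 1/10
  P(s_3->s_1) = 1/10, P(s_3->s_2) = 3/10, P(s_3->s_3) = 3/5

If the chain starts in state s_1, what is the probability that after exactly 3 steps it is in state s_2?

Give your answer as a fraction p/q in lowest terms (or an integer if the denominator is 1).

Answer: 107/500

Derivation:
Computing P^3 by repeated multiplication:
P^1 =
  s_1: [1/10, 1/10, 4/5]
  s_2: [4/5, 1/10, 1/10]
  s_3: [1/10, 3/10, 3/5]
P^2 =
  s_1: [17/100, 13/50, 57/100]
  s_2: [17/100, 3/25, 71/100]
  s_3: [31/100, 11/50, 47/100]
P^3 =
  s_1: [141/500, 107/500, 63/125]
  s_2: [23/125, 121/500, 287/500]
  s_3: [127/500, 97/500, 69/125]

(P^3)[s_1 -> s_2] = 107/500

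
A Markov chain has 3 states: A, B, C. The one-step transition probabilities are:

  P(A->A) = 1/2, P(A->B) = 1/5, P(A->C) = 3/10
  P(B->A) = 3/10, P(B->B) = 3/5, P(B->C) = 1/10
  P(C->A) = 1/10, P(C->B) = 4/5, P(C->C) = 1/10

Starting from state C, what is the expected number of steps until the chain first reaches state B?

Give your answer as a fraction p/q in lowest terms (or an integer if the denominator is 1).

Let h_i = expected steps to first reach B from state i.
Boundary: h_B = 0.
First-step equations for the other states:
  h_A = 1 + 1/2*h_A + 1/5*h_B + 3/10*h_C
  h_C = 1 + 1/10*h_A + 4/5*h_B + 1/10*h_C

Substituting h_B = 0 and rearranging gives the linear system (I - Q) h = 1:
  [1/2, -3/10] . (h_A, h_C) = 1
  [-1/10, 9/10] . (h_A, h_C) = 1

Solving yields:
  h_A = 20/7
  h_C = 10/7

Starting state is C, so the expected hitting time is h_C = 10/7.

Answer: 10/7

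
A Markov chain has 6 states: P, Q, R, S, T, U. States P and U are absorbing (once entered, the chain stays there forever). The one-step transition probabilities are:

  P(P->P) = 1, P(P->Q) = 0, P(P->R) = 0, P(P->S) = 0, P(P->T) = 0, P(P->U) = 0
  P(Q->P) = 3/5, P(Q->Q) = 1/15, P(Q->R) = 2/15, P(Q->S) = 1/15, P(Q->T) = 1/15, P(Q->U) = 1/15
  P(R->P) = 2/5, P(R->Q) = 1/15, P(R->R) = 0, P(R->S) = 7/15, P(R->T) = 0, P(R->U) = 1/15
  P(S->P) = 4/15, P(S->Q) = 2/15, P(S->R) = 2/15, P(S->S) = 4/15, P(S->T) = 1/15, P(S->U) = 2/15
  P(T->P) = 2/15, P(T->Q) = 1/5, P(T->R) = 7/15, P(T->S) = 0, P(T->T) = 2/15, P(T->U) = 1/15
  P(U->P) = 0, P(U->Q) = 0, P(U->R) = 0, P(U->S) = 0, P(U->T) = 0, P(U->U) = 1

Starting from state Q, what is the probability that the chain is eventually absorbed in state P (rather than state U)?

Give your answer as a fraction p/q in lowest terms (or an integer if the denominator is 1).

Let a_i = P(absorbed in P | start in state i).
Boundary conditions: a_P = 1, a_U = 0.
For each transient state i, a_i = sum_j P(i->j) * a_j:
  a_Q = 3/5*a_P + 1/15*a_Q + 2/15*a_R + 1/15*a_S + 1/15*a_T + 1/15*a_U
  a_R = 2/5*a_P + 1/15*a_Q + 0*a_R + 7/15*a_S + 0*a_T + 1/15*a_U
  a_S = 4/15*a_P + 2/15*a_Q + 2/15*a_R + 4/15*a_S + 1/15*a_T + 2/15*a_U
  a_T = 2/15*a_P + 1/5*a_Q + 7/15*a_R + 0*a_S + 2/15*a_T + 1/15*a_U

Substituting a_P = 1 and a_U = 0, rearrange to (I - Q) a = r where r[i] = P(i -> P):
  [14/15, -2/15, -1/15, -1/15] . (a_Q, a_R, a_S, a_T) = 3/5
  [-1/15, 1, -7/15, 0] . (a_Q, a_R, a_S, a_T) = 2/5
  [-2/15, -2/15, 11/15, -1/15] . (a_Q, a_R, a_S, a_T) = 4/15
  [-1/5, -7/15, 0, 13/15] . (a_Q, a_R, a_S, a_T) = 2/15

Solving yields:
  a_Q = 3611/4168
  a_R = 10033/12504
  a_S = 1539/2084
  a_T = 4913/6252

Starting state is Q, so the absorption probability is a_Q = 3611/4168.

Answer: 3611/4168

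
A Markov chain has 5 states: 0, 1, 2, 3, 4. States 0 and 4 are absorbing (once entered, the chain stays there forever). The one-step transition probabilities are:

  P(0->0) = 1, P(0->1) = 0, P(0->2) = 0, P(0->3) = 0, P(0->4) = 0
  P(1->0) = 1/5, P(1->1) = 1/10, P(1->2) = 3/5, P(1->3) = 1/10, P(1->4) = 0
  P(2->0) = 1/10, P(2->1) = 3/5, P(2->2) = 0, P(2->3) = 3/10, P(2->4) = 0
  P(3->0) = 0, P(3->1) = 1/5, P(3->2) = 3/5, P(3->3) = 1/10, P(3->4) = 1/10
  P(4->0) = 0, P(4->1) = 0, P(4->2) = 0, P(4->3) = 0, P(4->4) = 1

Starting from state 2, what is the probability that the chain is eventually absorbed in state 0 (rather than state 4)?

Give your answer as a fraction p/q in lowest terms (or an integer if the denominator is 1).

Let a_i = P(absorbed in 0 | start in state i).
Boundary conditions: a_0 = 1, a_4 = 0.
For each transient state i, a_i = sum_j P(i->j) * a_j:
  a_1 = 1/5*a_0 + 1/10*a_1 + 3/5*a_2 + 1/10*a_3 + 0*a_4
  a_2 = 1/10*a_0 + 3/5*a_1 + 0*a_2 + 3/10*a_3 + 0*a_4
  a_3 = 0*a_0 + 1/5*a_1 + 3/5*a_2 + 1/10*a_3 + 1/10*a_4

Substituting a_0 = 1 and a_4 = 0, rearrange to (I - Q) a = r where r[i] = P(i -> 0):
  [9/10, -3/5, -1/10] . (a_1, a_2, a_3) = 1/5
  [-3/5, 1, -3/10] . (a_1, a_2, a_3) = 1/10
  [-1/5, -3/5, 9/10] . (a_1, a_2, a_3) = 0

Solving yields:
  a_1 = 51/58
  a_2 = 199/232
  a_3 = 89/116

Starting state is 2, so the absorption probability is a_2 = 199/232.

Answer: 199/232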